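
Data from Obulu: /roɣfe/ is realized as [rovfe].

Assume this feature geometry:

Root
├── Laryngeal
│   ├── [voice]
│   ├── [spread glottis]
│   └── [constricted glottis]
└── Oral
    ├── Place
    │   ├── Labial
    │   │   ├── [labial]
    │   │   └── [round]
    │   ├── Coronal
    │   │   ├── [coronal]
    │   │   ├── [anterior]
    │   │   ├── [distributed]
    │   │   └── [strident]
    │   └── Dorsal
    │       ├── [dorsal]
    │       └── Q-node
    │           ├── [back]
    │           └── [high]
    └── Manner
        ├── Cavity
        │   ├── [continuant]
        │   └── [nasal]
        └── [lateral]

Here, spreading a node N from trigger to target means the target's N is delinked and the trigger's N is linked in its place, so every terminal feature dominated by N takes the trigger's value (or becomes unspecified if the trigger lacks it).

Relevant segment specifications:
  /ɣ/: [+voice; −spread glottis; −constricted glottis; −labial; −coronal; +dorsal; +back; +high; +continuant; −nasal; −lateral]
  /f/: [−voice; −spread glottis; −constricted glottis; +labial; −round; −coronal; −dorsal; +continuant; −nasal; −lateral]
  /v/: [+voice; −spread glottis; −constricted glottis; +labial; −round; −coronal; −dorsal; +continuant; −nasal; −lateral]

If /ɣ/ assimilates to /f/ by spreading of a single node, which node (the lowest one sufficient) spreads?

The alternation /ɣ/ → [v] changes [labial], [round], [dorsal], [high], [back] and nothing else.
The smallest constituent containing every changed terminal is Place — each of its daughters lacks at least one of the affected features.
Spreading Place from /f/ overwrites each of those terminals with /f/'s values, yielding exactly [v].
[voice] stays as in /ɣ/ although /f/ differs there, so no node dominating it spread; among the remaining candidates Place is the lowest that derives the output.

Place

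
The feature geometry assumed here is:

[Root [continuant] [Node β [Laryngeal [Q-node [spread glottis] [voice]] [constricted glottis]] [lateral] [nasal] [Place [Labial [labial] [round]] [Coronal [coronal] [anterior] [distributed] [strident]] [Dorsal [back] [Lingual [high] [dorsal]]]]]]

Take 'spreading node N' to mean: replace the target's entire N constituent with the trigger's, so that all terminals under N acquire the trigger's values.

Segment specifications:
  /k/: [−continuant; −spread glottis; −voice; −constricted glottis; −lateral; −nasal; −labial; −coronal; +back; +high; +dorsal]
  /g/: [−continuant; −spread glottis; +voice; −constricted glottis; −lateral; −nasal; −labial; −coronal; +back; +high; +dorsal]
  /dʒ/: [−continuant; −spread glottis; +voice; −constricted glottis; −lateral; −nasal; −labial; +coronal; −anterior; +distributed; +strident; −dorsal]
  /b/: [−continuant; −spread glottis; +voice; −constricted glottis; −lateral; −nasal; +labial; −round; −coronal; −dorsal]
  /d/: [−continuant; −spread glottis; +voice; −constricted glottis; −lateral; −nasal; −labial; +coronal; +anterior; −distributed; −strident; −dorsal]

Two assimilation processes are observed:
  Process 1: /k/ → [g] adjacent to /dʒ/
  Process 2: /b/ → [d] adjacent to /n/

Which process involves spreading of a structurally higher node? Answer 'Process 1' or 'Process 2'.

Process 2

Process 1: the feature that changes is [voice]; the minimal node is [voice] (depth 4).
Process 2 alters [labial], [round], [coronal], [anterior], [distributed], [strident]; the lowest common ancestor is Place (depth 2 from Root).
Depth 2 < depth 4; Process 2 involves the structurally higher constituent Place.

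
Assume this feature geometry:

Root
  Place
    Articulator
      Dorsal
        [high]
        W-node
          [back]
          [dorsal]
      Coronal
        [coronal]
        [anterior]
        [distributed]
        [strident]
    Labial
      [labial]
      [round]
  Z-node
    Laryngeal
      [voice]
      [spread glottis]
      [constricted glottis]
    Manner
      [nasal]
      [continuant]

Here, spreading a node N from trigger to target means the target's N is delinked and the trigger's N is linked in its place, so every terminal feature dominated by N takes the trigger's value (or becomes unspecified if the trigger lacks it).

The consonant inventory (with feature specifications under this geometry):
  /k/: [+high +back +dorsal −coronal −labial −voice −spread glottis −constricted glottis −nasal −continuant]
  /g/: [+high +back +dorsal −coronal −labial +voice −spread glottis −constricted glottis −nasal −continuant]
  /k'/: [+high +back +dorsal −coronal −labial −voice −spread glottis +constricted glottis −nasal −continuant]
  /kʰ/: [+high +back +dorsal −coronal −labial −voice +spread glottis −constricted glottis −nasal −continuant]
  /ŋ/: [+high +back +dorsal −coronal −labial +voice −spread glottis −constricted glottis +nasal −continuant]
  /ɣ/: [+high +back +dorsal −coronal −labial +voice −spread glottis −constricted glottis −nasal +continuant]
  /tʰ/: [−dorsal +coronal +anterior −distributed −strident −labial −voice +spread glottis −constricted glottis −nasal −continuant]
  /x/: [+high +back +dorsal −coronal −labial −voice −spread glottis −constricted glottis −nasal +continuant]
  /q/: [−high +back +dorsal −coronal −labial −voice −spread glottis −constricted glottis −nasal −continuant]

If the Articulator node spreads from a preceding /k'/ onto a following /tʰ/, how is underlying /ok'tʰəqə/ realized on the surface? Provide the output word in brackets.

[ok'kʰəqə]

The Articulator node dominates the terminals [high], [back], [dorsal], [coronal], [anterior], [distributed], [strident].
After delinking /tʰ/'s Articulator and linking /k'/'s, the affected terminals become [+high], [+back], [+dorsal], [−coronal]; [labial], [voice], [spread glottis], … (outside Articulator) are retained from /tʰ/.
This feature bundle is that of [kʰ], so /ok'tʰəqə/ surfaces as [ok'kʰəqə].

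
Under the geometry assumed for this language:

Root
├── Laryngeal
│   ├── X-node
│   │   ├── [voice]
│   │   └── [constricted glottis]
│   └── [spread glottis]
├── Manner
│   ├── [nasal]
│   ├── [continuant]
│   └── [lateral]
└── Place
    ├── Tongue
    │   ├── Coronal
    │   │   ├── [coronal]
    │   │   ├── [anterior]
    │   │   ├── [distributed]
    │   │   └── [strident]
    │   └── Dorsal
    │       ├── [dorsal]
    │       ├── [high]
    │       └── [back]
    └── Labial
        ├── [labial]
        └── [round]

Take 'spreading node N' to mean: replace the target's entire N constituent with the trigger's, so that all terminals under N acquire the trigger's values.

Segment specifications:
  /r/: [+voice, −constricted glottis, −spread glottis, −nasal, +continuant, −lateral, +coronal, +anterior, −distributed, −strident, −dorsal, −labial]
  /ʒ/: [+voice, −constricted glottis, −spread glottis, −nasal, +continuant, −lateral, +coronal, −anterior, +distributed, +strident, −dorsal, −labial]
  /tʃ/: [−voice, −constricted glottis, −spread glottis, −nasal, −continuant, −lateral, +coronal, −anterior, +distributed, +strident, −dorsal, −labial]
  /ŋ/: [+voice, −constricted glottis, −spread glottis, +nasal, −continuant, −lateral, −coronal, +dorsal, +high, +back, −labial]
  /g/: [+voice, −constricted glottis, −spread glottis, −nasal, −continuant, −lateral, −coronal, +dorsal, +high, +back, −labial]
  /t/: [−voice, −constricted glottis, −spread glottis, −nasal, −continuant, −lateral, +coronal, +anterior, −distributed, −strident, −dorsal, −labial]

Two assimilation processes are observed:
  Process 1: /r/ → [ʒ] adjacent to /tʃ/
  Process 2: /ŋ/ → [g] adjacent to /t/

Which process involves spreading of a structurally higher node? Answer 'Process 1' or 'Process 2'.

Process 1 alters [anterior], [distributed], [strident]; the lowest common ancestor is Coronal (depth 3 from Root).
Process 2 alters [nasal]; the lowest dominating node is [nasal] (depth 2 from Root).
[nasal] (depth 2) sits above Coronal (depth 3), making Process 2 the one with the higher spreading node.

Process 2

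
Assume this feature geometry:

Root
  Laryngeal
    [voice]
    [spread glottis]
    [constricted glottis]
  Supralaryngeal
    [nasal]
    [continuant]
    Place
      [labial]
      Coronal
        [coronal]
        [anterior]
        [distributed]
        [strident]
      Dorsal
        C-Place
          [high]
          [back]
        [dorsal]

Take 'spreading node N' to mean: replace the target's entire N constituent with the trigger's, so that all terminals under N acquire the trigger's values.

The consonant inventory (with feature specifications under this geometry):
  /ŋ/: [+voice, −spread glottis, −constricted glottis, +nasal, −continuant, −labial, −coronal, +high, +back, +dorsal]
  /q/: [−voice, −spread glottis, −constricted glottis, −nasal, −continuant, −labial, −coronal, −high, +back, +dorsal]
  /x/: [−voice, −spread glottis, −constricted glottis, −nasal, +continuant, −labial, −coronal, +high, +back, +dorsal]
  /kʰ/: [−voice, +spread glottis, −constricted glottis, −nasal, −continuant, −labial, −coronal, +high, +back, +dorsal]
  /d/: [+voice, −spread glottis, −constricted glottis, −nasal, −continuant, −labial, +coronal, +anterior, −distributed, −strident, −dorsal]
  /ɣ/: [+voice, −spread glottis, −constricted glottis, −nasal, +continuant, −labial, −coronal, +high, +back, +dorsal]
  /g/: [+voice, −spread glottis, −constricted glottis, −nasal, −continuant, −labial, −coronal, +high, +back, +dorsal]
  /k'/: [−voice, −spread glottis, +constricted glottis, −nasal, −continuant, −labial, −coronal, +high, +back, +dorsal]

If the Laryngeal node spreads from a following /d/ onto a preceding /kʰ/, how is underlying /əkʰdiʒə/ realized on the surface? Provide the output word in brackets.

[əgdiʒə]

Laryngeal immediately or transitively dominates [voice], [spread glottis], [constricted glottis].
After delinking /kʰ/'s Laryngeal and linking /d/'s, the affected terminals become [+voice], [−spread glottis], [−constricted glottis]; [nasal], [continuant], [labial], … (outside Laryngeal) are retained from /kʰ/.
The resulting bundle matches /g/ in the inventory; substituting it for /kʰ/ gives [əgdiʒə].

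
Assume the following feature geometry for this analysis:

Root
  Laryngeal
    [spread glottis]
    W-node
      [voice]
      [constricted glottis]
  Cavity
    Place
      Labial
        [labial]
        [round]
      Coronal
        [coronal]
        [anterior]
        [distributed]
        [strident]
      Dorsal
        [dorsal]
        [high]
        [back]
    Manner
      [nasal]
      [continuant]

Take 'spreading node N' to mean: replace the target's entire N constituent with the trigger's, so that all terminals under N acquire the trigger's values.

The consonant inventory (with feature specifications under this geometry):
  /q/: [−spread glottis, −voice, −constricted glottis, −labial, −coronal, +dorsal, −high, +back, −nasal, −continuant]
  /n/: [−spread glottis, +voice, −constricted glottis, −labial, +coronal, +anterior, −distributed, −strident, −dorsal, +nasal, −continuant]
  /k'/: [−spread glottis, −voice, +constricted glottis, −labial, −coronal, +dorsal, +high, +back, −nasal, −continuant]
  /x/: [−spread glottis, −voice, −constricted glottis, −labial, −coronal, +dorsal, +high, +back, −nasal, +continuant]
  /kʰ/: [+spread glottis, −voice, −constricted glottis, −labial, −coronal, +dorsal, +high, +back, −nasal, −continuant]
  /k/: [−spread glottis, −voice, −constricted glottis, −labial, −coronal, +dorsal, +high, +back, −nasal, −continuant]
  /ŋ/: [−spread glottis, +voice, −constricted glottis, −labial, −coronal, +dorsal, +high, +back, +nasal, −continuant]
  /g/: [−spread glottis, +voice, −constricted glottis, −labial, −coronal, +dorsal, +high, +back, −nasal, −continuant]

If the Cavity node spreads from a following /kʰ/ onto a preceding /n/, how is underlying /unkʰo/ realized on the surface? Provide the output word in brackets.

[ugkʰo]

Cavity immediately or transitively dominates [labial], [round], [coronal], [anterior], [distributed], [strident], [dorsal], [high], [back], [nasal], [continuant].
The target acquires /kʰ/'s values for everything under Cavity — [−labial], [−coronal], [+dorsal], [+high], [+back], [−nasal], [−continuant] — while keeping its own [spread glottis], [voice], [constricted glottis].
This feature bundle is that of [g], so /unkʰo/ surfaces as [ugkʰo].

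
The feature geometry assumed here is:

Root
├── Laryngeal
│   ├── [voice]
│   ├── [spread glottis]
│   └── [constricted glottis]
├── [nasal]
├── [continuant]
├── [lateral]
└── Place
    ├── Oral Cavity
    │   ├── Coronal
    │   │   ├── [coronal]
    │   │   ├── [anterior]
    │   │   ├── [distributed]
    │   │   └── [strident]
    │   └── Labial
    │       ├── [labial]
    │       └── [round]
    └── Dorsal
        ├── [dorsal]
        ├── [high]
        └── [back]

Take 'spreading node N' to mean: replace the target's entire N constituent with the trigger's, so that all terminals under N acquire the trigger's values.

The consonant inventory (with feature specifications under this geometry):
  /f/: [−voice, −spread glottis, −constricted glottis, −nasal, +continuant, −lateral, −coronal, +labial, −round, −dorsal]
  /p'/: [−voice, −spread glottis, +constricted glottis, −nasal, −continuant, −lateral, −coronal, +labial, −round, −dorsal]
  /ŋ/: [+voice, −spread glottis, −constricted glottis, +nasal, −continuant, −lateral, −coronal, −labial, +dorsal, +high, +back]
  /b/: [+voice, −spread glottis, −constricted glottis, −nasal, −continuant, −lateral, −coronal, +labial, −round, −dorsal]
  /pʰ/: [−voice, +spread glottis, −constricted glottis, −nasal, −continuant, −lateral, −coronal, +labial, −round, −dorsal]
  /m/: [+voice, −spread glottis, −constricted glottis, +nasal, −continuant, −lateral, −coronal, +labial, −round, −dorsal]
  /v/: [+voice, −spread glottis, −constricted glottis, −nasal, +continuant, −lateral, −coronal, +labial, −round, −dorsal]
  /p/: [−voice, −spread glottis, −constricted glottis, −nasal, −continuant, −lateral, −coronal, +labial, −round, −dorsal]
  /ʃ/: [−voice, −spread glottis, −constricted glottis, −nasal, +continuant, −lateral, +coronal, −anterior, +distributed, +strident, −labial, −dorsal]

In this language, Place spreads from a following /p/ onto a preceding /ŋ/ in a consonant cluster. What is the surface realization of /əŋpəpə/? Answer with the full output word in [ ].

[əmpəpə]

The Place node dominates the terminals [coronal], [anterior], [distributed], [strident], [labial], [round], [dorsal], [high], [back].
The target acquires /p/'s values for everything under Place — [−coronal], [+labial], [−round], [−dorsal] — while keeping its own [voice], [spread glottis], [constricted glottis], ….
The resulting bundle matches /m/ in the inventory; substituting it for /ŋ/ gives [əmpəpə].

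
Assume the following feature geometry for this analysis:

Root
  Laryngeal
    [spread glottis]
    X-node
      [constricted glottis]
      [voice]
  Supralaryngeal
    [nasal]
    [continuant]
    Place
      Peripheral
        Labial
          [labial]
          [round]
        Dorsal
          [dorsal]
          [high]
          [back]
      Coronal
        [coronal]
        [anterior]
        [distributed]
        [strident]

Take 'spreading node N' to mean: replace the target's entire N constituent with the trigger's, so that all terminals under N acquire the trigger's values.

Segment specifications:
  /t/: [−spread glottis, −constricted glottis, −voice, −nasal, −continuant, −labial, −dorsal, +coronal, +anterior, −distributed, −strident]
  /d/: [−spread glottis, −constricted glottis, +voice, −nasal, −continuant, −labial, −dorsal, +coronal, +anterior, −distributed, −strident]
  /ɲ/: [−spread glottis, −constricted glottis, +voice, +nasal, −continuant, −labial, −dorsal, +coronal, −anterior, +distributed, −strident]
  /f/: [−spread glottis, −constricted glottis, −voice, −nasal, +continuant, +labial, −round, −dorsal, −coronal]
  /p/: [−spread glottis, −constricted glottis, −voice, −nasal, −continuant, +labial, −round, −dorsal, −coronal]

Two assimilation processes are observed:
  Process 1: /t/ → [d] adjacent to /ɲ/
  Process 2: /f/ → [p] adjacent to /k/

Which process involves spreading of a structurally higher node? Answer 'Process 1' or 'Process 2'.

Process 1: the feature that changes is [voice]; the minimal node is [voice] (depth 3).
Process 2: the feature that changes is [continuant]; the minimal node is [continuant] (depth 2).
[continuant] (depth 2) sits above [voice] (depth 3), making Process 2 the one with the higher spreading node.

Process 2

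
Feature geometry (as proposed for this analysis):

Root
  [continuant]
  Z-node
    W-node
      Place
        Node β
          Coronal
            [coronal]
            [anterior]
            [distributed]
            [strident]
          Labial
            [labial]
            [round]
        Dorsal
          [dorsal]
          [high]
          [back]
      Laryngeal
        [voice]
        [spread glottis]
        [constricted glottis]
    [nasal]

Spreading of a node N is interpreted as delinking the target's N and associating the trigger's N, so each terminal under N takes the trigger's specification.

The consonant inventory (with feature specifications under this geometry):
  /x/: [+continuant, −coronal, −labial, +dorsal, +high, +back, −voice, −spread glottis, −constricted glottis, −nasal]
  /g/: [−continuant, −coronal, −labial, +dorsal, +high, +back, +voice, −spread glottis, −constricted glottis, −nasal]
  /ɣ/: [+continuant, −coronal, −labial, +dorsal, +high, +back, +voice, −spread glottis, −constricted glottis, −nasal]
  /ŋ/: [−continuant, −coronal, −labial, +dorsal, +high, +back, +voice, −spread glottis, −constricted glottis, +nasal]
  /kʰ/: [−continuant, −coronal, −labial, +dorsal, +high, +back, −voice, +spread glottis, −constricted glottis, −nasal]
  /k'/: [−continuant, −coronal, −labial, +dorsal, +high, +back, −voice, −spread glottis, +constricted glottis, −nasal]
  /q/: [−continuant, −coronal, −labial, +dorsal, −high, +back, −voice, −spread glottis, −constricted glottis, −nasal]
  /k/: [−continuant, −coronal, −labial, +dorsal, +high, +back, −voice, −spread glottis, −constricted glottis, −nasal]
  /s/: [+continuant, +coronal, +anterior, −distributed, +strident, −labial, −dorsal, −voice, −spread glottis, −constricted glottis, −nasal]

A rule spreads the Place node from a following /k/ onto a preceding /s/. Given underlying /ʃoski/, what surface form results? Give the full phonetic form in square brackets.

Terminals under Place in this geometry: [coronal], [anterior], [distributed], [strident], [labial], [round], [dorsal], [high], [back].
The target acquires /k/'s values for everything under Place — [−coronal], [−labial], [+dorsal], [+high], [+back] — while keeping its own [continuant], [voice], [spread glottis], ….
Among the inventory, only /x/ has exactly this specification, giving the surface form [ʃoxki].

[ʃoxki]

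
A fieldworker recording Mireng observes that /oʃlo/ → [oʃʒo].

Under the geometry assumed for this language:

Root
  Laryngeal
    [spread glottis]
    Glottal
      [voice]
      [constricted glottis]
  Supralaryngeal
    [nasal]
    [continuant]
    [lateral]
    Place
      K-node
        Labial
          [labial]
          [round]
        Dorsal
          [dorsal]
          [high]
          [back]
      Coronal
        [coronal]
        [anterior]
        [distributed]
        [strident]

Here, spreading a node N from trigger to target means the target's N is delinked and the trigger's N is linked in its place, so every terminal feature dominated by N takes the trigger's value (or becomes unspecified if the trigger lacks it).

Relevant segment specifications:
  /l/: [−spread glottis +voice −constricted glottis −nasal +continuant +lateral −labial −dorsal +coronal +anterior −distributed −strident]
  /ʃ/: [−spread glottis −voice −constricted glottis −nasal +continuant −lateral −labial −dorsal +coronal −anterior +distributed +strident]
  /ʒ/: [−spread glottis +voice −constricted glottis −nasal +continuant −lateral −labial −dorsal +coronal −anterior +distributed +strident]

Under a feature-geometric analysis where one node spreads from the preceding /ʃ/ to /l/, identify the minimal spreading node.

Supralaryngeal

Feature comparison: [lateral], [anterior], [distributed], [strident] differ between /l/ and [ʒ]; the remaining terminals match.
The smallest constituent containing every changed terminal is Supralaryngeal — each of its daughters lacks at least one of the affected features.
Delinking /l/'s Supralaryngeal and associating /ʃ/'s Supralaryngeal gives precisely the feature bundle of [ʒ].
[voice] — on which /ʃ/ differs from /l/ — is unchanged, so Root cannot have spread; the constituent is no larger than Supralaryngeal.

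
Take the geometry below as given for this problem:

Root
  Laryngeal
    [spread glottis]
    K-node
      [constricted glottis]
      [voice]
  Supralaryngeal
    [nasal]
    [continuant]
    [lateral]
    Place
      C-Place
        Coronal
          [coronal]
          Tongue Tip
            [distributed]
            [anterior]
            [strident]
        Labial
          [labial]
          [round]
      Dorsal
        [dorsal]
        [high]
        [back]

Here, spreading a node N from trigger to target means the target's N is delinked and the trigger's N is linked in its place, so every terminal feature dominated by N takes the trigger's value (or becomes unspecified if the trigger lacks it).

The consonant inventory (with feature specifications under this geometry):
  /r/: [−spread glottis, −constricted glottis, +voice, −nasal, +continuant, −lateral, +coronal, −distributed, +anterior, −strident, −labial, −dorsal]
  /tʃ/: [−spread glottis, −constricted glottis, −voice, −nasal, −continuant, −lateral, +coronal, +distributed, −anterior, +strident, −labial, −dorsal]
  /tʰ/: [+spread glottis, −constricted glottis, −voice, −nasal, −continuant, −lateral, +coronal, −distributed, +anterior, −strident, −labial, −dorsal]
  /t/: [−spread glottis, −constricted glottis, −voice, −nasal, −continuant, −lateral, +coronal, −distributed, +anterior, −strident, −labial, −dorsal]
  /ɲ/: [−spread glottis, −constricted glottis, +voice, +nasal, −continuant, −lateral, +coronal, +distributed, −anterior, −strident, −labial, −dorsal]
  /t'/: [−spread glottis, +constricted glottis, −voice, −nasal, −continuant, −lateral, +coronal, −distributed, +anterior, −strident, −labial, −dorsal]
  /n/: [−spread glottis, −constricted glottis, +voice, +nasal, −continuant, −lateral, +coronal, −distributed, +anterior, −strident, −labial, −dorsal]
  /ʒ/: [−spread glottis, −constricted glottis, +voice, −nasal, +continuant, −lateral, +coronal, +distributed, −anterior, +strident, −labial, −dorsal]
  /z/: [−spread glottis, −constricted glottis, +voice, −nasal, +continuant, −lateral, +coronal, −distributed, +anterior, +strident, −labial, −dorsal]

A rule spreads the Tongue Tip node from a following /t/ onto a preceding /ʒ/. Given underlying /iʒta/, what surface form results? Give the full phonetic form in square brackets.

[irta]

The Tongue Tip node dominates the terminals [distributed], [anterior], [strident].
After delinking /ʒ/'s Tongue Tip and linking /t/'s, the affected terminals become [−distributed], [+anterior], [−strident]; [spread glottis], [constricted glottis], [voice], … (outside Tongue Tip) are retained from /ʒ/.
The resulting bundle matches /r/ in the inventory; substituting it for /ʒ/ gives [irta].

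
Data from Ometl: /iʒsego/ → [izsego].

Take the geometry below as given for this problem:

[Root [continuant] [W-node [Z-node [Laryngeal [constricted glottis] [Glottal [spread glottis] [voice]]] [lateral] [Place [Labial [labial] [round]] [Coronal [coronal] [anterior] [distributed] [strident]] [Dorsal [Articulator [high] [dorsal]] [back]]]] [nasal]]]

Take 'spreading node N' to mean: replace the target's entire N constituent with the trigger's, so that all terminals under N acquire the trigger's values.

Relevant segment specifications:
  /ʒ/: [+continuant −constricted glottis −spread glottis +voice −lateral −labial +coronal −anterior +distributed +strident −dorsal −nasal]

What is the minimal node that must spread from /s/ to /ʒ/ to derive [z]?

Coronal

Comparing /ʒ/ with its surface form [z], the features that change are [anterior], [distributed].
These terminals are all dominated by Coronal, and no proper subconstituent of Coronal covers them all; Coronal is their lowest common ancestor.
If Coronal spreads, every terminal under it takes /s/'s value, producing [z] as observed.
[voice] stays as in /ʒ/ although /s/ differs there, so no node dominating it spread; among the remaining candidates Coronal is the lowest that derives the output.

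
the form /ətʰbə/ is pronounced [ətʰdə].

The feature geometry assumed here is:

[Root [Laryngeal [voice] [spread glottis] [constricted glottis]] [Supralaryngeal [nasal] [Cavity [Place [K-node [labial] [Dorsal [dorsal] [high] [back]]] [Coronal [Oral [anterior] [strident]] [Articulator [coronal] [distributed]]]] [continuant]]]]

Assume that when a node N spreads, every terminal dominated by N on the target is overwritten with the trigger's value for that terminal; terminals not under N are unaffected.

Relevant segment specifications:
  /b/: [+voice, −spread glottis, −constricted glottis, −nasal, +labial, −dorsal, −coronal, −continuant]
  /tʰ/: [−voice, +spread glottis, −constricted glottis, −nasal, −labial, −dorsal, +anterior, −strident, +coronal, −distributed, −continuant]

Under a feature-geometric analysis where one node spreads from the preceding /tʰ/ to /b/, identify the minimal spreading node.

/b/ and [d] differ in [labial], [coronal], [anterior], [distributed], [strident]; every other specified feature is identical.
Tracing each changed feature up the tree, the paths first meet at Place; any lower node misses at least one of them.
Spreading Place from /tʰ/ overwrites each of those terminals with /tʰ/'s values, yielding exactly [d].
Features on which the two segments disagree outside Place, such as [spread glottis], [voice], are unchanged — nothing dominating them spread, and Place is the minimal sufficient constituent.

Place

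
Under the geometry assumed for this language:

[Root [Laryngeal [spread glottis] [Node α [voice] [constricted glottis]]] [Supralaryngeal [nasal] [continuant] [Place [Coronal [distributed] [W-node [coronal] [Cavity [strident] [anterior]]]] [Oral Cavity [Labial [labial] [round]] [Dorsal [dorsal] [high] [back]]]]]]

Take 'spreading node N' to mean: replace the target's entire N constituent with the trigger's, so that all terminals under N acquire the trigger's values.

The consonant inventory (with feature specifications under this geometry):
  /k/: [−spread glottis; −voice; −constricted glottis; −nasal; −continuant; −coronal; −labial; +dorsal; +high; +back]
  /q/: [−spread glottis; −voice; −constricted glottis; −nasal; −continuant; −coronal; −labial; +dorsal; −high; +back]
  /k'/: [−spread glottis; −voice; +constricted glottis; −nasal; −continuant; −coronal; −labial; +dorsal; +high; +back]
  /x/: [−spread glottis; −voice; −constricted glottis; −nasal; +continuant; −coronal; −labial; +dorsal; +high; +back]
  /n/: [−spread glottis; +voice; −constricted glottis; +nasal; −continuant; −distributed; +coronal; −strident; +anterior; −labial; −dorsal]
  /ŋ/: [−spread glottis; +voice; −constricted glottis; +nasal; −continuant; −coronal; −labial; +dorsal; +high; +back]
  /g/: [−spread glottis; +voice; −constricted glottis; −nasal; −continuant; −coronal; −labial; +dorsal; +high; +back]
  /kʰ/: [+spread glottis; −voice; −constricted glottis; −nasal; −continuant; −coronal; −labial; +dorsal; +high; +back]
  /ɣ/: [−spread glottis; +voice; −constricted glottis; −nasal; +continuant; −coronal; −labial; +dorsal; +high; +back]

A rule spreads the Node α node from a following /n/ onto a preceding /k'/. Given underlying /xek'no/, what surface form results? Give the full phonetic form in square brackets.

Terminals under Node α in this geometry: [voice], [constricted glottis].
After delinking /k'/'s Node α and linking /n/'s, the affected terminals become [+voice], [−constricted glottis]; [spread glottis], [nasal], [continuant], … (outside Node α) are retained from /k'/.
This feature bundle is that of [g], so /xek'no/ surfaces as [xegno].

[xegno]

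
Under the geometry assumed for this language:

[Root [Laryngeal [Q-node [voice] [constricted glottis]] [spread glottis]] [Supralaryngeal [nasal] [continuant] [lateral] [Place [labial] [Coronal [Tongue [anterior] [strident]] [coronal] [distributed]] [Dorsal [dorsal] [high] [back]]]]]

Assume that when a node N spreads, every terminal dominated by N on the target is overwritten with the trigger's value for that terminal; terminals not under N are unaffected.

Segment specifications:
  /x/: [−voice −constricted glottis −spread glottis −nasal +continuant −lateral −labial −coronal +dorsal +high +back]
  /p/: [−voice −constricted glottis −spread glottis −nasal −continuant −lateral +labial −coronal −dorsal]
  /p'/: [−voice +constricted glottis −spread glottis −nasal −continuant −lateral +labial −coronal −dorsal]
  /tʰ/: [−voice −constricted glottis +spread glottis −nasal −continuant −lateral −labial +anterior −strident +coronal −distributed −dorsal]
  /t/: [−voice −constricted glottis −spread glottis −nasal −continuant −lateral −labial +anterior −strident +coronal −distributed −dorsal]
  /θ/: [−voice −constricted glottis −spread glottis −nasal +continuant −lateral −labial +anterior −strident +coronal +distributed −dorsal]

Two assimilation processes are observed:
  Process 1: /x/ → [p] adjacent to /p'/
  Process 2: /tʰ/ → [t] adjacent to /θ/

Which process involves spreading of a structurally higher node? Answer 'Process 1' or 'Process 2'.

Process 1

Process 1: the features that change are [continuant], [labial], [dorsal], [high], [back]; the minimal node is Supralaryngeal (depth 1).
In Process 2, [spread glottis] changes, so the minimal spreading node is [spread glottis] at depth 2.
Depth 1 < depth 2; Process 1 involves the structurally higher constituent Supralaryngeal.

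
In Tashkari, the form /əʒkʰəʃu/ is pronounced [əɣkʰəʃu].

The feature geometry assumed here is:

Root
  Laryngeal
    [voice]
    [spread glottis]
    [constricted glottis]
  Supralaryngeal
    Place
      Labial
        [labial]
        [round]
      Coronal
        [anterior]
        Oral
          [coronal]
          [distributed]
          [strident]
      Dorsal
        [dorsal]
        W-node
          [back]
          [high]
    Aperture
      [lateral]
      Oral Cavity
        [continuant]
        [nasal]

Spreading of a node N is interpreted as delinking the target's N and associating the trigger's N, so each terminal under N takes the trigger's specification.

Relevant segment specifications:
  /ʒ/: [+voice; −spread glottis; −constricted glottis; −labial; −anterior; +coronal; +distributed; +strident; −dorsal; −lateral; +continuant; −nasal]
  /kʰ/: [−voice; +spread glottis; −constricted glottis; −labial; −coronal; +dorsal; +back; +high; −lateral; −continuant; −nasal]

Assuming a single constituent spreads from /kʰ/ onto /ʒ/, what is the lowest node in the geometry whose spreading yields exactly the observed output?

Feature comparison: [coronal], [anterior], [distributed], [strident], [dorsal], [high], [back] differ between /ʒ/ and [ɣ]; the remaining terminals match.
Tracing each changed feature up the tree, the paths first meet at Place; any lower node misses at least one of them.
Spreading Place from /kʰ/ overwrites each of those terminals with /kʰ/'s values, yielding exactly [ɣ].
Had Supralaryngeal or a higher node spread, [continuant] would have taken /kʰ/'s value; it stays as in /ʒ/, confirming the spreading constituent is exactly Place.

Place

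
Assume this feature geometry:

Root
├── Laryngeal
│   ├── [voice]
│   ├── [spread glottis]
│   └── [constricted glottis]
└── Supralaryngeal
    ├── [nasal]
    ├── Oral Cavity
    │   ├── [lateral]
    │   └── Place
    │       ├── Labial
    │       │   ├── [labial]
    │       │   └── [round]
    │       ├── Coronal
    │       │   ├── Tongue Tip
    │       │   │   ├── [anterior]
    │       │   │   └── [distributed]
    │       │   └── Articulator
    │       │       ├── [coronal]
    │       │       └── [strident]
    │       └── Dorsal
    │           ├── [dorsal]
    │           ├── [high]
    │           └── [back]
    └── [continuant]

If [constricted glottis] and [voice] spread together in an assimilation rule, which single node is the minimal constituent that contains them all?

[constricted glottis]: Root ▹ Laryngeal ▹ [constricted glottis].
[voice]: Root ▹ Laryngeal ▹ [voice].
These paths first converge at Laryngeal; no daughter of Laryngeal dominates all 2 features, so Laryngeal is the minimal constituent.

Laryngeal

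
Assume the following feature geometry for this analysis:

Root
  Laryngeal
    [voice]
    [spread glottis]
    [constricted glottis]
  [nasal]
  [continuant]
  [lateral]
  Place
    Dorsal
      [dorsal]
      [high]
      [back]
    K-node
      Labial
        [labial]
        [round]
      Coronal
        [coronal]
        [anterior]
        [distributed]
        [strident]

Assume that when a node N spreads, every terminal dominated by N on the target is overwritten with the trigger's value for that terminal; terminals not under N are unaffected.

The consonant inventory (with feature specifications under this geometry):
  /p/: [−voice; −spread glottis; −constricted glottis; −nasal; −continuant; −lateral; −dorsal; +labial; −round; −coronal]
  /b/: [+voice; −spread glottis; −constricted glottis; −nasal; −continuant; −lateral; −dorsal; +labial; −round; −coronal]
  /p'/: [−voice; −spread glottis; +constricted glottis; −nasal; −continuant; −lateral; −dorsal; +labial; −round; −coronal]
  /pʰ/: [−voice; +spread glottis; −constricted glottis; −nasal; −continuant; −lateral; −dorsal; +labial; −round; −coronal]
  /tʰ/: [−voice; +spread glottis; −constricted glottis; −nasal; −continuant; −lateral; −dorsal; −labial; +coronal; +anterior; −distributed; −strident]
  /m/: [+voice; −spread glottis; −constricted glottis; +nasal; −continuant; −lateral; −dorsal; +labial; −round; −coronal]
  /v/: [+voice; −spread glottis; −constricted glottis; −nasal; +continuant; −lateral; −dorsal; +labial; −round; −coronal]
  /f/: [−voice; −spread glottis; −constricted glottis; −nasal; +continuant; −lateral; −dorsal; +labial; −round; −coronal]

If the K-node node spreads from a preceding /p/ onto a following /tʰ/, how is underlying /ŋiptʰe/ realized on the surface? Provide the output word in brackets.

The K-node node dominates the terminals [labial], [round], [coronal], [anterior], [distributed], [strident].
The target acquires /p/'s values for everything under K-node — [+labial], [−round], [−coronal] — while keeping its own [voice], [spread glottis], [constricted glottis], ….
This feature bundle is that of [pʰ], so /ŋiptʰe/ surfaces as [ŋippʰe].

[ŋippʰe]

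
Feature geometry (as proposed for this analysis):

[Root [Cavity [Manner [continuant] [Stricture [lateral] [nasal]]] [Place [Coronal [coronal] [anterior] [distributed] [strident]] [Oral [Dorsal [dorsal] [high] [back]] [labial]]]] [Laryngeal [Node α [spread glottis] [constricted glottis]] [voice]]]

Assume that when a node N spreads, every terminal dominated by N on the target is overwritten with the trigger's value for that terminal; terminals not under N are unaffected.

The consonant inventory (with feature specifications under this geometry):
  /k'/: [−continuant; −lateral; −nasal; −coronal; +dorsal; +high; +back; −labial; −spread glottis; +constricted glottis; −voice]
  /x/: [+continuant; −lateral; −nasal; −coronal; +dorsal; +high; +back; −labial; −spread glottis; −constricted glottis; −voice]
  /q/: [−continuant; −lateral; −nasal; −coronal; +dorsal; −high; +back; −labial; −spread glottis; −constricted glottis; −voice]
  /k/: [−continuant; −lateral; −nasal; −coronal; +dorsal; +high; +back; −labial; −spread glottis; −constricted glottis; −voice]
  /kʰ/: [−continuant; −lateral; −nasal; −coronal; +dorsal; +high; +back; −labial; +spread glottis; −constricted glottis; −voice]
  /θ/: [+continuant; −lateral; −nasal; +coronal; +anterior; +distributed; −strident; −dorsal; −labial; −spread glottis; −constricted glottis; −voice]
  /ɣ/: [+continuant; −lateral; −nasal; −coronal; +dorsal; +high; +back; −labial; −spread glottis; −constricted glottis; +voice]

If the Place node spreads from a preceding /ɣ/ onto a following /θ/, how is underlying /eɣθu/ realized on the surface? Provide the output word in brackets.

[eɣxu]

Place immediately or transitively dominates [coronal], [anterior], [distributed], [strident], [dorsal], [high], [back], [labial].
After delinking /θ/'s Place and linking /ɣ/'s, the affected terminals become [−coronal], [+dorsal], [+high], [+back], [−labial]; [continuant], [lateral], [nasal], … (outside Place) are retained from /θ/.
The resulting bundle matches /x/ in the inventory; substituting it for /θ/ gives [eɣxu].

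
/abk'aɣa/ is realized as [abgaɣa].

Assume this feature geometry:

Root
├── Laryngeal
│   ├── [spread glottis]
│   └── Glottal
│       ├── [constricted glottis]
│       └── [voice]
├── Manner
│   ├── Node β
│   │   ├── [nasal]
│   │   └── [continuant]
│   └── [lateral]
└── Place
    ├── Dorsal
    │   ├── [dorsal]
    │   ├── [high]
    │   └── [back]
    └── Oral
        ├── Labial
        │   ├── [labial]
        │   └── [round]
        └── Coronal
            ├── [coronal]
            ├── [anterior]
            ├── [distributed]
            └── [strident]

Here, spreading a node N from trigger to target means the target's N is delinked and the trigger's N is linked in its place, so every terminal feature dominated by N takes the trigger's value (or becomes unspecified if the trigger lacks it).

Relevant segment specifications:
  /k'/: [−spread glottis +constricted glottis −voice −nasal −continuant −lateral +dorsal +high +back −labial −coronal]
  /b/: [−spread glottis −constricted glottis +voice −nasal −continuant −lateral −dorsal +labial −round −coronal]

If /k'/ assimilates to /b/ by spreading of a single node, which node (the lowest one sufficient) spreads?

The alternation /k'/ → [g] changes [voice], [constricted glottis] and nothing else.
Tracing each changed feature up the tree, the paths first meet at Glottal; any lower node misses at least one of them.
Delinking /k'/'s Glottal and associating /b/'s Glottal gives precisely the feature bundle of [g].
[dorsal], [labial] stay as in /k'/ although /b/ differs there, so no node dominating them spread; among the remaining candidates Glottal is the lowest that derives the output.

Glottal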